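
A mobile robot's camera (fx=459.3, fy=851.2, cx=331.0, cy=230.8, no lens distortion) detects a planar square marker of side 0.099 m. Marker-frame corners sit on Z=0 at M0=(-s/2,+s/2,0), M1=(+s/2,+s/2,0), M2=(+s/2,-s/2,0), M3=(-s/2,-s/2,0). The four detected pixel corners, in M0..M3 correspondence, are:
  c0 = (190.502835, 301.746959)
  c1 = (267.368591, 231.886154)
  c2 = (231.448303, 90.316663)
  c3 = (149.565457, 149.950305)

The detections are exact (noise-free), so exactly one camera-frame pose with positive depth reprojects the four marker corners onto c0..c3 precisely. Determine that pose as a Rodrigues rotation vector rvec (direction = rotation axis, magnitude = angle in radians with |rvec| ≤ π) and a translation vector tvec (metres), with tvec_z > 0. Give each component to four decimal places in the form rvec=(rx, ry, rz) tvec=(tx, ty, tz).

rvec=(0.0310, -0.4631, -0.4442) tvec=(-0.1361, -0.0232, 0.5234)

Intrinsics K: fx=459.3, fy=851.2, cx=331.0, cy=230.8
Marker side s = 0.099 m; corners in marker frame (Z=0):
  M0 = (-0.0495, +0.0495, 0)
  M1 = (+0.0495, +0.0495, 0)
  M2 = (+0.0495, -0.0495, 0)
  M3 = (-0.0495, -0.0495, 0)
Detected image corners:
  c0 = (190.502835, 301.746959) px
  c1 = (267.368591, 231.886154) px
  c2 = (231.448303, 90.316663) px
  c3 = (149.565457, 149.950305) px
Planar DLT: solve 8×8 A·h = b for H (H[2,2]=1):
  H  [+971.84455 +438.55611 +211.55053]
  H  [-497.44723 +1526.99287 +193.06290]
  H  [+0.81247 +0.24511 +1.00000]
B = K⁻¹H; ‖b₁‖=1.910448, ‖b₂‖=1.910448; λ = 2/(‖b₁‖+‖b₂‖) = 0.523437, sign → tz>0 ⇒ λ=+0.523437
r₁ = λ·B[:,0] = (+0.80108,-0.42121,+0.42527); r₂ = λ·B[:,1] = (+0.40734,+0.90422,+0.12830)
r₃ = r₁×r₂ = (-0.43858,+0.07045,+0.89592); SVD([r₁ r₂ r₃]) → R = UVᵀ:
  R  [+0.80108 +0.40734 -0.43858]
  R  [-0.42121 +0.90422 +0.07045]
  R  [+0.42527 +0.12830 +0.89592]
t = (-0.13613, -0.02321, +0.52344) m
tr R = 2.601221; θ = arccos((tr R − 1)/2) = 0.642483 rad = 36.812°
axis k = ((R−Rᵀ)₃₂, (R−Rᵀ)₁₃, (R−Rᵀ)₂₁) / (2 sinθ) = (+0.048273, -0.720862, -0.691395)
rvec = θ·k = (+0.031015, -0.463142, -0.444210)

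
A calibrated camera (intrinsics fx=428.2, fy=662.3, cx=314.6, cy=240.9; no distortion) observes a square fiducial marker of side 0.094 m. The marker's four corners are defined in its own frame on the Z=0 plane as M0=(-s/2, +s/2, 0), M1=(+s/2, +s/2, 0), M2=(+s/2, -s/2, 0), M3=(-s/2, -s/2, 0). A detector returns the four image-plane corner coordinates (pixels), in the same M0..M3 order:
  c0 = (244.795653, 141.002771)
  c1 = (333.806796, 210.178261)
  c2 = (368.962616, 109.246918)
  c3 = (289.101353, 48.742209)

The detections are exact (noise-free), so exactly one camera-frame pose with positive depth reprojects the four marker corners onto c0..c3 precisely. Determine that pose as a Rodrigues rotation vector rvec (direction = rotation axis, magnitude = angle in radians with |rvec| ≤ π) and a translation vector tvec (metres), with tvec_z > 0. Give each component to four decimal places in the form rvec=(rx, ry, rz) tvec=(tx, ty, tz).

rvec=(-0.5490, -0.0719, 0.4733) tvec=(-0.0045, -0.0749, 0.4254)

Intrinsics K: fx=428.2, fy=662.3, cx=314.6, cy=240.9
Marker side s = 0.094 m; corners in marker frame (Z=0):
  M0 = (-0.0470, +0.0470, 0)
  M1 = (+0.0470, +0.0470, 0)
  M2 = (+0.0470, -0.0470, 0)
  M3 = (-0.0470, -0.0470, 0)
Detected image corners:
  c0 = (244.795653, 141.002771) px
  c1 = (333.806796, 210.178261) px
  c2 = (368.962616, 109.246918) px
  c3 = (289.101353, 48.742209) px
Planar DLT: solve 8×8 A·h = b for H (H[2,2]=1):
  H  [+852.92109 -799.41588 +310.03032]
  H  [+669.62943 +872.33001 +124.31892]
  H  [-0.13763 -1.21757 +1.00000]
B = K⁻¹H; ‖b₁‖=2.350651, ‖b₂‖=2.350651; λ = 2/(‖b₁‖+‖b₂‖) = 0.425414, sign → tz>0 ⇒ λ=+0.425414
r₁ = λ·B[:,0] = (+0.89039,+0.45142,-0.05855); r₂ = λ·B[:,1] = (-0.41366,+0.74873,-0.51797)
r₃ = r₁×r₂ = (-0.18998,+0.48542,+0.85339); SVD([r₁ r₂ r₃]) → R = UVᵀ:
  R  [+0.89039 -0.41366 -0.18998]
  R  [+0.45142 +0.74873 +0.48542]
  R  [-0.05855 -0.51797 +0.85339]
t = (-0.00454, -0.07488, +0.42541) m
tr R = 2.492506; θ = arccos((tr R − 1)/2) = 0.728381 rad = 41.733°
axis k = ((R−Rᵀ)₃₂, (R−Rᵀ)₁₃, (R−Rᵀ)₂₁) / (2 sinθ) = (-0.753679, -0.098724, +0.649786)
rvec = θ·k = (-0.548965, -0.071909, +0.473292)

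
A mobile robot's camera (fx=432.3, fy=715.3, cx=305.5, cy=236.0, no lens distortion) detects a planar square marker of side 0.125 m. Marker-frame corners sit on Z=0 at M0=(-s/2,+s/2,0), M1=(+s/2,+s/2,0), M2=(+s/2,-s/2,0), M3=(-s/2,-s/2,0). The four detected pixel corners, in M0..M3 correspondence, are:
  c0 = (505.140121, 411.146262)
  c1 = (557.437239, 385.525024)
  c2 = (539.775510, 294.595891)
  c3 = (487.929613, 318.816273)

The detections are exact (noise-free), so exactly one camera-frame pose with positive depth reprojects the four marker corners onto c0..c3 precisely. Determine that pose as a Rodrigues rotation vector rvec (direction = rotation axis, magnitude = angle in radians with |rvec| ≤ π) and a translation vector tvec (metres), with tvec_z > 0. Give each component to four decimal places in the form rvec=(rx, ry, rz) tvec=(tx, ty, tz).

rvec=(-0.1078, -0.0776, -0.2587) tvec=(0.4788, 0.1548, 0.9531)

Intrinsics K: fx=432.3, fy=715.3, cx=305.5, cy=236.0
Marker side s = 0.125 m; corners in marker frame (Z=0):
  M0 = (-0.0625, +0.0625, 0)
  M1 = (+0.0625, +0.0625, 0)
  M2 = (+0.0625, -0.0625, 0)
  M3 = (-0.0625, -0.0625, 0)
Detected image corners:
  c0 = (505.140121, 411.146262) px
  c1 = (557.437239, 385.525024) px
  c2 = (539.775510, 294.595891) px
  c3 = (487.929613, 318.816273) px
Planar DLT: solve 8×8 A·h = b for H (H[2,2]=1):
  H  [+466.10921 +86.68202 +522.66984]
  H  [-165.90613 +697.37305 +352.15761]
  H  [+0.09482 -0.10107 +1.00000]
B = K⁻¹H; ‖b₁‖=1.049193, ‖b₂‖=1.049193; λ = 2/(‖b₁‖+‖b₂‖) = 0.953114, sign → tz>0 ⇒ λ=+0.953114
r₁ = λ·B[:,0] = (+0.96379,-0.25088,+0.09037); r₂ = λ·B[:,1] = (+0.25919,+0.96101,-0.09633)
r₃ = r₁×r₂ = (-0.06268,+0.11627,+0.99124); SVD([r₁ r₂ r₃]) → R = UVᵀ:
  R  [+0.96379 +0.25919 -0.06268]
  R  [-0.25088 +0.96101 +0.11627]
  R  [+0.09037 -0.09633 +0.99124]
t = (+0.47881, +0.15478, +0.95311) m
tr R = 2.916038; θ = arccos((tr R − 1)/2) = 0.290785 rad = 16.661°
axis k = ((R−Rᵀ)₃₂, (R−Rᵀ)₁₃, (R−Rᵀ)₂₁) / (2 sinθ) = (-0.370770, -0.266914, -0.889543)
rvec = θ·k = (-0.107814, -0.077615, -0.258665)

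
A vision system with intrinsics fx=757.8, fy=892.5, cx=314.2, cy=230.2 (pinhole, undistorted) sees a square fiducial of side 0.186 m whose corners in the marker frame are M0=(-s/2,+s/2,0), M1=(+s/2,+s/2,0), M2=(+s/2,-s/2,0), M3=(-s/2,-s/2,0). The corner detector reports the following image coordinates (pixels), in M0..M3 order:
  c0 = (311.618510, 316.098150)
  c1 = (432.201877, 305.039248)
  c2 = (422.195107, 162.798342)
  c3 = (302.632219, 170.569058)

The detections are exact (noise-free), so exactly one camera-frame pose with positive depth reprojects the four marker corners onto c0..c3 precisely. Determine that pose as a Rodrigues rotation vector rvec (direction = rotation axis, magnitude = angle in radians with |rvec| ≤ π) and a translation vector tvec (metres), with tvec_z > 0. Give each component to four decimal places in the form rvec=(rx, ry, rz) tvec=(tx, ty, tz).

Intrinsics K: fx=757.8, fy=892.5, cx=314.2, cy=230.2
Marker side s = 0.186 m; corners in marker frame (Z=0):
  M0 = (-0.0930, +0.0930, 0)
  M1 = (+0.0930, +0.0930, 0)
  M2 = (+0.0930, -0.0930, 0)
  M3 = (-0.0930, -0.0930, 0)
Detected image corners:
  c0 = (311.618510, 316.098150) px
  c1 = (432.201877, 305.039248) px
  c2 = (422.195107, 162.798342) px
  c3 = (302.632219, 170.569058) px
Planar DLT: solve 8×8 A·h = b for H (H[2,2]=1):
  H  [+689.32737 +30.84739 +367.80345]
  H  [-22.11386 +760.32305 +238.20517]
  H  [+0.11926 -0.05512 +1.00000]
B = K⁻¹H; ‖b₁‖=0.870198, ‖b₂‖=0.870198; λ = 2/(‖b₁‖+‖b₂‖) = 1.149164, sign → tz>0 ⇒ λ=+1.149164
r₁ = λ·B[:,0] = (+0.98851,-0.06382,+0.13705); r₂ = λ·B[:,1] = (+0.07304,+0.99531,-0.06335)
r₃ = r₁×r₂ = (-0.13236,+0.07263,+0.98854); SVD([r₁ r₂ r₃]) → R = UVᵀ:
  R  [+0.98851 +0.07304 -0.13236]
  R  [-0.06382 +0.99531 +0.07263]
  R  [+0.13705 -0.06335 +0.98854]
t = (+0.08129, +0.01031, +1.14916) m
tr R = 2.972358; θ = arccos((tr R − 1)/2) = 0.166450 rad = 9.537°
axis k = ((R−Rᵀ)₃₂, (R−Rᵀ)₁₃, (R−Rᵀ)₂₁) / (2 sinθ) = (-0.410353, -0.813027, -0.413034)
rvec = θ·k = (-0.068303, -0.135329, -0.068750)

rvec=(-0.0683, -0.1353, -0.0687) tvec=(0.0813, 0.0103, 1.1492)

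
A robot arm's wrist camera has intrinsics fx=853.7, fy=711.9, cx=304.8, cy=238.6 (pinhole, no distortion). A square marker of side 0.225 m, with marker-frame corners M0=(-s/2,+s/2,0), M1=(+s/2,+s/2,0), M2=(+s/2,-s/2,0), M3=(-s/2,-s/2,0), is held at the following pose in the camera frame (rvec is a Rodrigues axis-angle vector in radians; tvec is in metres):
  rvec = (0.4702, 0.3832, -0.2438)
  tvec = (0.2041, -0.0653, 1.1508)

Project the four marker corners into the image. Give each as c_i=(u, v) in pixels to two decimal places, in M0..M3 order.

Intrinsics K: fx=853.7, fy=711.9, cx=304.8, cy=238.6
Marker side s = 0.225 m; corners in marker frame (Z=0):
  M0 = (-0.1125, +0.1125, 0)
  M1 = (+0.1125, +0.1125, 0)
  M2 = (+0.1125, -0.1125, 0)
  M3 = (-0.1125, -0.1125, 0)
rvec = (0.4702, 0.3832, -0.2438), |rvec| = θ = 0.65373 rad = 37.456°
Rodrigues: sinθ=0.60816, 1−cosθ=0.20618; R = I + sinθ·[k]× + (1−cosθ)·[k]×²:
    [+0.90048 +0.31373 +0.30118]
    [-0.13987 +0.86466 -0.48249]
    [-0.41179 +0.39234 +0.82249]
t = (0.2041, -0.0653, 1.1508) m
M0: Pc = R·M0+t = (+0.13809, +0.04771, +1.24126); u = 853.7·(+0.13809)/1.24126 + 304.8 = 399.7739, v = 711.9·(+0.04771)/1.24126 + 238.6 = 265.9632
M1: Pc = R·M1+t = (+0.34070, +0.01624, +1.14861); u = 853.7·(+0.34070)/1.14861 + 304.8 = 558.0224, v = 711.9·(+0.01624)/1.14861 + 238.6 = 248.6645
M2: Pc = R·M2+t = (+0.27011, -0.17831, +1.06034); u = 853.7·(+0.27011)/1.06034 + 304.8 = 522.2714, v = 711.9·(-0.17831)/1.06034 + 238.6 = 118.8840
M3: Pc = R·M3+t = (+0.06750, -0.14684, +1.15299); u = 853.7·(+0.06750)/1.15299 + 304.8 = 354.7797, v = 711.9·(-0.14684)/1.15299 + 238.6 = 147.9361

c0=(399.77, 265.96) c1=(558.02, 248.66) c2=(522.27, 118.88) c3=(354.78, 147.94)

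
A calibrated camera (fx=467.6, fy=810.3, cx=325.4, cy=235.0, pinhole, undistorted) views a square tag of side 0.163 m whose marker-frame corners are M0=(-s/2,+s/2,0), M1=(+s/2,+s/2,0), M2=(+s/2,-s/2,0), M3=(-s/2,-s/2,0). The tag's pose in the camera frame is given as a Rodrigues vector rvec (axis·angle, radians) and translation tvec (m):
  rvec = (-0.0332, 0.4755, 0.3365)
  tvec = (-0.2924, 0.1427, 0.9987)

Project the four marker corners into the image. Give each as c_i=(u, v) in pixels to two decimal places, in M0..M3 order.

Intrinsics K: fx=467.6, fy=810.3, cx=325.4, cy=235.0
Marker side s = 0.163 m; corners in marker frame (Z=0):
  M0 = (-0.0815, +0.0815, 0)
  M1 = (+0.0815, +0.0815, 0)
  M2 = (+0.0815, -0.0815, 0)
  M3 = (-0.0815, -0.0815, 0)
rvec = (-0.0332, 0.4755, 0.3365), |rvec| = θ = 0.58347 rad = 33.430°
Rodrigues: sinθ=0.55092, 1−cosθ=0.16544; R = I + sinθ·[k]× + (1−cosθ)·[k]×²:
    [+0.83509 -0.32540 +0.44355]
    [+0.31006 +0.94444 +0.10911]
    [-0.45441 +0.04641 +0.88959]
t = (-0.2924, 0.1427, 0.9987) m
M0: Pc = R·M0+t = (-0.38698, +0.19440, +1.03952); u = 467.6·(-0.38698)/1.03952 + 325.4 = 151.3268, v = 810.3·(+0.19440)/1.03952 + 235.0 = 386.5357
M1: Pc = R·M1+t = (-0.25086, +0.24494, +0.96545); u = 467.6·(-0.25086)/0.96545 + 325.4 = 203.8998, v = 810.3·(+0.24494)/0.96545 + 235.0 = 440.5790
M2: Pc = R·M2+t = (-0.19782, +0.09100, +0.95788); u = 467.6·(-0.19782)/0.95788 + 325.4 = 228.8324, v = 810.3·(+0.09100)/0.95788 + 235.0 = 311.9778
M3: Pc = R·M3+t = (-0.33394, +0.04046, +1.03195); u = 467.6·(-0.33394)/1.03195 + 325.4 = 174.0845, v = 810.3·(+0.04046)/1.03195 + 235.0 = 266.7687

c0=(151.33, 386.54) c1=(203.90, 440.58) c2=(228.83, 311.98) c3=(174.08, 266.77)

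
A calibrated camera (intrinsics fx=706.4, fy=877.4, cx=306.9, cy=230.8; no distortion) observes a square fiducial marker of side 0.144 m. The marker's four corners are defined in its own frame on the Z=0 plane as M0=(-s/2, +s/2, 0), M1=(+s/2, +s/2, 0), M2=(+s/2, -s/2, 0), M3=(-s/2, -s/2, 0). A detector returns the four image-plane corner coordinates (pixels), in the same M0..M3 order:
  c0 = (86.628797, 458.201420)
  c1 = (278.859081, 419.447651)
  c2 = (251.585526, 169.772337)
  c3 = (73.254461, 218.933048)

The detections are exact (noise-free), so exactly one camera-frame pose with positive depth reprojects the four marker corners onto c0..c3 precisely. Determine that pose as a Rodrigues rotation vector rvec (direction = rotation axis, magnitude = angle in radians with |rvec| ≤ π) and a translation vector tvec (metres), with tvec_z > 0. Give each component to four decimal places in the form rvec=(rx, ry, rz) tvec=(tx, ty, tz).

Intrinsics K: fx=706.4, fy=877.4, cx=306.9, cy=230.8
Marker side s = 0.144 m; corners in marker frame (Z=0):
  M0 = (-0.0720, +0.0720, 0)
  M1 = (+0.0720, +0.0720, 0)
  M2 = (+0.0720, -0.0720, 0)
  M3 = (-0.0720, -0.0720, 0)
Detected image corners:
  c0 = (86.628797, 458.201420) px
  c1 = (278.859081, 419.447651) px
  c2 = (251.585526, 169.772337) px
  c3 = (73.254461, 218.933048) px
Planar DLT: solve 8×8 A·h = b for H (H[2,2]=1):
  H  [+1219.12197 +57.13211 +169.68507]
  H  [-427.36554 +1545.05792 +312.97639]
  H  [-0.38176 -0.47908 +1.00000]
B = K⁻¹H; ‖b₁‖=1.968173, ‖b₂‖=1.968173; λ = 2/(‖b₁‖+‖b₂‖) = 0.508085, sign → tz>0 ⇒ λ=+0.508085
r₁ = λ·B[:,0] = (+0.96114,-0.19646,-0.19397); r₂ = λ·B[:,1] = (+0.14684,+0.95874,-0.24341)
r₃ = r₁×r₂ = (+0.23378,+0.20547,+0.95033); SVD([r₁ r₂ r₃]) → R = UVᵀ:
  R  [+0.96114 +0.14684 +0.23378]
  R  [-0.19646 +0.95874 +0.20547]
  R  [-0.19397 -0.24341 +0.95033]
t = (-0.09869, +0.04759, +0.50809) m
tr R = 2.870209; θ = arccos((tr R − 1)/2) = 0.362243 rad = 20.755°
axis k = ((R−Rᵀ)₃₂, (R−Rᵀ)₁₃, (R−Rᵀ)₂₁) / (2 sinθ) = (-0.633346, +0.603531, -0.484379)
rvec = θ·k = (-0.229425, +0.218625, -0.175463)

rvec=(-0.2294, 0.2186, -0.1755) tvec=(-0.0987, 0.0476, 0.5081)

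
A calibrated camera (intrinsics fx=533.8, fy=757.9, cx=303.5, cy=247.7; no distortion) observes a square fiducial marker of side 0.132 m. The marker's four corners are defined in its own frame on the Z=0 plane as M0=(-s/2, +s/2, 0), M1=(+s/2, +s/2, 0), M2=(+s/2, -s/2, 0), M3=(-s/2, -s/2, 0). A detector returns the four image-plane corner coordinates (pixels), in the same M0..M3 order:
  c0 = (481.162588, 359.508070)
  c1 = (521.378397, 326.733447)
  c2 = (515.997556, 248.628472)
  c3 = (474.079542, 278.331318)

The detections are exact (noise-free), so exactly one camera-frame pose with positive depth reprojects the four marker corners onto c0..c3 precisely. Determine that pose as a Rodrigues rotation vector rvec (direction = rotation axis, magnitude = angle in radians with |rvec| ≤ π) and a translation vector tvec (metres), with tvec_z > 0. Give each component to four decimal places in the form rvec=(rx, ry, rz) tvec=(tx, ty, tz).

rvec=(0.2362, -0.5161, -0.2852) tvec=(0.4194, 0.0845, 1.1466)

Intrinsics K: fx=533.8, fy=757.9, cx=303.5, cy=247.7
Marker side s = 0.132 m; corners in marker frame (Z=0):
  M0 = (-0.0660, +0.0660, 0)
  M1 = (+0.0660, +0.0660, 0)
  M2 = (+0.0660, -0.0660, 0)
  M3 = (-0.0660, -0.0660, 0)
Detected image corners:
  c0 = (481.162588, 359.508070) px
  c1 = (521.378397, 326.733447) px
  c2 = (515.997556, 248.628472) px
  c3 = (474.079542, 278.331318) px
Planar DLT: solve 8×8 A·h = b for H (H[2,2]=1):
  H  [+506.29817 +173.83525 +498.73815]
  H  [-117.94849 +680.23488 +303.56510]
  H  [+0.39203 +0.25452 +1.00000]
B = K⁻¹H; ‖b₁‖=0.872167, ‖b₂‖=0.872167; λ = 2/(‖b₁‖+‖b₂‖) = 1.146569, sign → tz>0 ⇒ λ=+1.146569
r₁ = λ·B[:,0] = (+0.83193,-0.32534,+0.44949); r₂ = λ·B[:,1] = (+0.20747,+0.93370,+0.29183)
r₃ = r₁×r₂ = (-0.51464,-0.14952,+0.84427); SVD([r₁ r₂ r₃]) → R = UVᵀ:
  R  [+0.83193 +0.20747 -0.51464]
  R  [-0.32534 +0.93370 -0.14952]
  R  [+0.44949 +0.29183 +0.84427]
t = (+0.41936, +0.08451, +1.14657) m
tr R = 2.609901; θ = arccos((tr R − 1)/2) = 0.635204 rad = 36.395°
axis k = ((R−Rᵀ)₃₂, (R−Rᵀ)₁₃, (R−Rᵀ)₂₁) / (2 sinθ) = (+0.371918, -0.812457, -0.448988)
rvec = θ·k = (+0.236244, -0.516076, -0.285199)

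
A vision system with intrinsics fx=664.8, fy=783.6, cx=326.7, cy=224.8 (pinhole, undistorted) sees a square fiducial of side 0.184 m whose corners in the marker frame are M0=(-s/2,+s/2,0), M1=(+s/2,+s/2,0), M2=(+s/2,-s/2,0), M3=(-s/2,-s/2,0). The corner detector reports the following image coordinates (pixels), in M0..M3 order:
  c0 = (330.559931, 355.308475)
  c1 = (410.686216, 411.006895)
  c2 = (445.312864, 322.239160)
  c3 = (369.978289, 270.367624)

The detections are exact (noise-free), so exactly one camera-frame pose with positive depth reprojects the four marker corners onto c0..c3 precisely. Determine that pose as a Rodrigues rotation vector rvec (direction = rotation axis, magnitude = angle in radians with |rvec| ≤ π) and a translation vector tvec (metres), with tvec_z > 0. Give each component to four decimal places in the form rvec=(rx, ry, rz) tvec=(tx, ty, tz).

rvec=(-0.4906, -0.0980, 0.5255) tvec=(0.1292, 0.1977, 1.3648)

Intrinsics K: fx=664.8, fy=783.6, cx=326.7, cy=224.8
Marker side s = 0.184 m; corners in marker frame (Z=0):
  M0 = (-0.0920, +0.0920, 0)
  M1 = (+0.0920, +0.0920, 0)
  M2 = (+0.0920, -0.0920, 0)
  M3 = (-0.0920, -0.0920, 0)
Detected image corners:
  c0 = (330.559931, 355.308475) px
  c1 = (410.686216, 411.006895) px
  c2 = (445.312864, 322.239160) px
  c3 = (369.978289, 270.367624) px
Planar DLT: solve 8×8 A·h = b for H (H[2,2]=1):
  H  [+412.41839 -336.18907 +389.63659]
  H  [+283.58431 +354.19338 +338.28386]
  H  [-0.02471 -0.34680 +1.00000]
B = K⁻¹H; ‖b₁‖=0.732684, ‖b₂‖=0.732684; λ = 2/(‖b₁‖+‖b₂‖) = 1.364845, sign → tz>0 ⇒ λ=+1.364845
r₁ = λ·B[:,0] = (+0.86327,+0.50361,-0.03372); r₂ = λ·B[:,1] = (-0.45760,+0.75271,-0.47332)
r₃ = r₁×r₂ = (-0.21299,+0.42404,+0.88024); SVD([r₁ r₂ r₃]) → R = UVᵀ:
  R  [+0.86327 -0.45760 -0.21299]
  R  [+0.50361 +0.75271 +0.42404]
  R  [-0.03372 -0.47332 +0.88024]
t = (+0.12921, +0.19766, +1.36484) m
tr R = 2.496224; θ = arccos((tr R − 1)/2) = 0.725584 rad = 41.573°
axis k = ((R−Rᵀ)₃₂, (R−Rᵀ)₁₃, (R−Rᵀ)₂₁) / (2 sinθ) = (-0.676158, -0.135078, +0.724268)
rvec = θ·k = (-0.490609, -0.098010, +0.525517)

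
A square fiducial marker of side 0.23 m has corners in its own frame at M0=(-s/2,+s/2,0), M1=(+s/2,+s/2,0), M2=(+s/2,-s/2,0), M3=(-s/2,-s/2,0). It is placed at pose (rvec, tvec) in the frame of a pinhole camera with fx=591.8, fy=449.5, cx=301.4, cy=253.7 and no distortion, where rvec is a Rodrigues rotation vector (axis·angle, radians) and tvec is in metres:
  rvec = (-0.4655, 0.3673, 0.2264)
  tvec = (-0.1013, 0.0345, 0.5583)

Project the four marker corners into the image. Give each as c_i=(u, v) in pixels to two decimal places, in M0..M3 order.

c0=(47.20, 350.15) c1=(262.83, 397.34) c2=(340.80, 212.82) c3=(144.45, 198.00)

Intrinsics K: fx=591.8, fy=449.5, cx=301.4, cy=253.7
Marker side s = 0.23 m; corners in marker frame (Z=0):
  M0 = (-0.1150, +0.1150, 0)
  M1 = (+0.1150, +0.1150, 0)
  M2 = (+0.1150, -0.1150, 0)
  M3 = (-0.1150, -0.1150, 0)
rvec = (-0.4655, 0.3673, 0.2264), |rvec| = θ = 0.63471 rad = 36.366°
Rodrigues: sinθ=0.59294, 1−cosθ=0.19476; R = I + sinθ·[k]× + (1−cosθ)·[k]×²:
    [+0.91000 -0.29416 +0.29218]
    [+0.12884 +0.87046 +0.47507]
    [-0.39408 -0.39467 +0.83002]
t = (-0.1013, 0.0345, 0.5583) m
M0: Pc = R·M0+t = (-0.23978, +0.11979, +0.55823); u = 591.8·(-0.23978)/0.55823 + 301.4 = 47.2033, v = 449.5·(+0.11979)/0.55823 + 253.7 = 350.1543
M1: Pc = R·M1+t = (-0.03048, +0.14942, +0.46759); u = 591.8·(-0.03048)/0.46759 + 301.4 = 262.8258, v = 449.5·(+0.14942)/0.46759 + 253.7 = 397.3385
M2: Pc = R·M2+t = (+0.03718, -0.05079, +0.55837); u = 591.8·(+0.03718)/0.55837 + 301.4 = 340.8044, v = 449.5·(-0.05079)/0.55837 + 253.7 = 212.8158
M3: Pc = R·M3+t = (-0.17212, -0.08042, +0.64901); u = 591.8·(-0.17212)/0.64901 + 301.4 = 144.4498, v = 449.5·(-0.08042)/0.64901 + 253.7 = 198.0009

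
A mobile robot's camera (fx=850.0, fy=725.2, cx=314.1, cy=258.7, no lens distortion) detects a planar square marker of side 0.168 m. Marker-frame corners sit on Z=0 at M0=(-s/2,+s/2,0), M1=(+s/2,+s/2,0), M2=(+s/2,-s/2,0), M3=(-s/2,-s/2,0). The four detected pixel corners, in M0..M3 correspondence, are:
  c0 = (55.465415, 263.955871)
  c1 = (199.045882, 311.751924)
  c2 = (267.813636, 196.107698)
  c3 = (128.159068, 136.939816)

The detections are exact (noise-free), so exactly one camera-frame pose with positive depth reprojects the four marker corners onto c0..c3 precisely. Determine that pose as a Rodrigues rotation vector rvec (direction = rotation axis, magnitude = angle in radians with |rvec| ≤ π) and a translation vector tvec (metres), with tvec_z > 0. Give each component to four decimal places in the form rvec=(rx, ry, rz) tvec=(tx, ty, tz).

rvec=(0.1950, -0.4530, 0.4471) tvec=(-0.1565, -0.0369, 0.8945)

Intrinsics K: fx=850.0, fy=725.2, cx=314.1, cy=258.7
Marker side s = 0.168 m; corners in marker frame (Z=0):
  M0 = (-0.0840, +0.0840, 0)
  M1 = (+0.0840, +0.0840, 0)
  M2 = (+0.0840, -0.0840, 0)
  M3 = (-0.0840, -0.0840, 0)
Detected image corners:
  c0 = (55.465415, 263.955871) px
  c1 = (199.045882, 311.751924) px
  c2 = (267.813636, 196.107698) px
  c3 = (128.159068, 136.939816) px
Planar DLT: solve 8×8 A·h = b for H (H[2,2]=1):
  H  [+927.10265 -405.36448 +165.41851]
  H  [+435.50168 +741.89117 +228.82435]
  H  [+0.51684 +0.09313 +1.00000]
B = K⁻¹H; ‖b₁‖=1.117948, ‖b₂‖=1.117948; λ = 2/(‖b₁‖+‖b₂‖) = 0.894496, sign → tz>0 ⇒ λ=+0.894496
r₁ = λ·B[:,0] = (+0.80480,+0.37225,+0.46232); r₂ = λ·B[:,1] = (-0.45737,+0.88537,+0.08330)
r₃ = r₁×r₂ = (-0.37831,-0.27849,+0.88279); SVD([r₁ r₂ r₃]) → R = UVᵀ:
  R  [+0.80480 -0.45737 -0.37831]
  R  [+0.37225 +0.88537 -0.27849]
  R  [+0.46232 +0.08330 +0.88279]
t = (-0.15646, -0.03685, +0.89450) m
tr R = 2.572958; θ = arccos((tr R − 1)/2) = 0.665710 rad = 38.142°
axis k = ((R−Rᵀ)₃₂, (R−Rᵀ)₁₃, (R−Rᵀ)₂₁) / (2 sinθ) = (+0.292892, -0.680540, +0.671625)
rvec = θ·k = (+0.194981, -0.453042, +0.447107)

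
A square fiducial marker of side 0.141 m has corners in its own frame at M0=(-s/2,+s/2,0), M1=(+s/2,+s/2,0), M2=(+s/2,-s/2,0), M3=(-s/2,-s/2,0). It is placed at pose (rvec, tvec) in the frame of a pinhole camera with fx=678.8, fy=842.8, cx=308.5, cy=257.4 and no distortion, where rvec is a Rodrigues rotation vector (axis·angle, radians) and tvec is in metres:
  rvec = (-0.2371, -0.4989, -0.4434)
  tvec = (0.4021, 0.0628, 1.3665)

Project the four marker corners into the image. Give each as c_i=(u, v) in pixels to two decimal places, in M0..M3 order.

c0=(503.18, 352.63) c1=(547.14, 317.86) c2=(512.99, 243.14) c3=(467.71, 273.49)

Intrinsics K: fx=678.8, fy=842.8, cx=308.5, cy=257.4
Marker side s = 0.141 m; corners in marker frame (Z=0):
  M0 = (-0.0705, +0.0705, 0)
  M1 = (+0.0705, +0.0705, 0)
  M2 = (+0.0705, -0.0705, 0)
  M3 = (-0.0705, -0.0705, 0)
rvec = (-0.2371, -0.4989, -0.4434), |rvec| = θ = 0.70832 rad = 40.584°
Rodrigues: sinθ=0.65056, 1−cosθ=0.24055; R = I + sinθ·[k]× + (1−cosθ)·[k]×²:
    [+0.78641 +0.46395 -0.40781]
    [-0.35053 +0.87879 +0.32382]
    [+0.50862 -0.11171 +0.85371]
t = (0.4021, 0.0628, 1.3665) m
M0: Pc = R·M0+t = (+0.37937, +0.14947, +1.32277); u = 678.8·(+0.37937)/1.32277 + 308.5 = 503.1786, v = 842.8·(+0.14947)/1.32277 + 257.4 = 352.6327
M1: Pc = R·M1+t = (+0.49025, +0.10004, +1.39448); u = 678.8·(+0.49025)/1.39448 + 308.5 = 547.1420, v = 842.8·(+0.10004)/1.39448 + 257.4 = 317.8637
M2: Pc = R·M2+t = (+0.42483, -0.02387, +1.41023); u = 678.8·(+0.42483)/1.41023 + 308.5 = 512.9886, v = 842.8·(-0.02387)/1.41023 + 257.4 = 243.1364
M3: Pc = R·M3+t = (+0.31395, +0.02556, +1.33852); u = 678.8·(+0.31395)/1.33852 + 308.5 = 467.7127, v = 842.8·(+0.02556)/1.33852 + 257.4 = 273.4925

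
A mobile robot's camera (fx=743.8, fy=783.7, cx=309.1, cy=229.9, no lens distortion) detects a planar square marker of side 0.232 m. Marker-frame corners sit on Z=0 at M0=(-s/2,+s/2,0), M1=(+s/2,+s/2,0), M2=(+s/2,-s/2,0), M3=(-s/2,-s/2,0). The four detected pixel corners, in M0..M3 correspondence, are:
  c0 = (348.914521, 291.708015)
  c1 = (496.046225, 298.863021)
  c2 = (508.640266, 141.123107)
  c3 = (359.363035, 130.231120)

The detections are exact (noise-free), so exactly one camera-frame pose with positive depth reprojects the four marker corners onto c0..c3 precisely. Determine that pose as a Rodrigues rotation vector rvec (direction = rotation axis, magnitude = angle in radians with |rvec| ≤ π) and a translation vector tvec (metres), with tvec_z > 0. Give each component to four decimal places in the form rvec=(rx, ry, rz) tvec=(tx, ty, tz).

rvec=(0.0829, -0.1080, 0.0589) tvec=(0.1830, -0.0199, 1.1351)

Intrinsics K: fx=743.8, fy=783.7, cx=309.1, cy=229.9
Marker side s = 0.232 m; corners in marker frame (Z=0):
  M0 = (-0.1160, +0.1160, 0)
  M1 = (+0.1160, +0.1160, 0)
  M2 = (+0.1160, -0.1160, 0)
  M3 = (-0.1160, -0.1160, 0)
Detected image corners:
  c0 = (348.914521, 291.708015) px
  c1 = (496.046225, 298.863021) px
  c2 = (508.640266, 141.123107) px
  c3 = (359.363035, 130.231120) px
Planar DLT: solve 8×8 A·h = b for H (H[2,2]=1):
  H  [+680.29967 -19.76234 +429.02778]
  H  [+59.72341 +702.94702 +216.17950]
  H  [+0.09697 +0.06994 +1.00000]
B = K⁻¹H; ‖b₁‖=0.880987, ‖b₂‖=0.880987; λ = 2/(‖b₁‖+‖b₂‖) = 1.135090, sign → tz>0 ⇒ λ=+1.135090
r₁ = λ·B[:,0] = (+0.99244,+0.05421,+0.11007); r₂ = λ·B[:,1] = (-0.06315,+0.99484,+0.07939)
r₃ = r₁×r₂ = (-0.10519,-0.08574,+0.99075); SVD([r₁ r₂ r₃]) → R = UVᵀ:
  R  [+0.99244 -0.06315 -0.10519]
  R  [+0.05421 +0.99484 -0.08574]
  R  [+0.11007 +0.07939 +0.99075]
t = (+0.18302, -0.01987, +1.13509) m
tr R = 2.978035; θ = arccos((tr R − 1)/2) = 0.148341 rad = 8.499°
axis k = ((R−Rᵀ)₃₂, (R−Rᵀ)₁₃, (R−Rᵀ)₂₁) / (2 sinθ) = (+0.558613, -0.728224, +0.397041)
rvec = θ·k = (+0.082865, -0.108025, +0.058897)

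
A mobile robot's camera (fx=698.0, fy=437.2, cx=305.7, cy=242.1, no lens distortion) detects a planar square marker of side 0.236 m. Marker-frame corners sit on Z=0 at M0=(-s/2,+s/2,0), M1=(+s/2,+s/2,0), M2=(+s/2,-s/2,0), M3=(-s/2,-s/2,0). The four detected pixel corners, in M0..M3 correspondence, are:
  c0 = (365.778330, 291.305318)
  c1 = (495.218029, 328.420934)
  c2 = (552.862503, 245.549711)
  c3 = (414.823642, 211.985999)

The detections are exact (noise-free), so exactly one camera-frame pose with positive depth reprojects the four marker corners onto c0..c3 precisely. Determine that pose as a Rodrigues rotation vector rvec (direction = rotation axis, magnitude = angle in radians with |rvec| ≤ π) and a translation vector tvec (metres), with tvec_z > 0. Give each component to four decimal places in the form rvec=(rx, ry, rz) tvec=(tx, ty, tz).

rvec=(0.1402, 0.3415, 0.3722) tvec=(0.2473, 0.0729, 1.1592)

Intrinsics K: fx=698.0, fy=437.2, cx=305.7, cy=242.1
Marker side s = 0.236 m; corners in marker frame (Z=0):
  M0 = (-0.1180, +0.1180, 0)
  M1 = (+0.1180, +0.1180, 0)
  M2 = (+0.1180, -0.1180, 0)
  M3 = (-0.1180, -0.1180, 0)
Detected image corners:
  c0 = (365.778330, 291.305318) px
  c1 = (495.218029, 328.420934) px
  c2 = (552.862503, 245.549711) px
  c3 = (414.823642, 211.985999) px
Planar DLT: solve 8×8 A·h = b for H (H[2,2]=1):
  H  [+447.80527 -148.20030 +454.59293]
  H  [+80.07340 +388.91886 +269.58373]
  H  [-0.25925 +0.16904 +1.00000]
B = K⁻¹H; ‖b₁‖=0.862629, ‖b₂‖=0.862629; λ = 2/(‖b₁‖+‖b₂‖) = 1.159247, sign → tz>0 ⇒ λ=+1.159247
r₁ = λ·B[:,0] = (+0.87535,+0.37874,-0.30054); r₂ = λ·B[:,1] = (-0.33196,+0.92272,+0.19596)
r₃ = r₁×r₂ = (+0.35153,-0.07177,+0.93342); SVD([r₁ r₂ r₃]) → R = UVᵀ:
  R  [+0.87535 -0.33196 +0.35153]
  R  [+0.37874 +0.92272 -0.07177]
  R  [-0.30054 +0.19596 +0.93342]
t = (+0.24728, +0.07287, +1.15925) m
tr R = 2.731485; θ = arccos((tr R − 1)/2) = 0.524165 rad = 30.032°
axis k = ((R−Rᵀ)₃₂, (R−Rᵀ)₁₃, (R−Rᵀ)₂₁) / (2 sinθ) = (+0.267463, +0.651431, +0.710001)
rvec = θ·k = (+0.140195, +0.341457, +0.372158)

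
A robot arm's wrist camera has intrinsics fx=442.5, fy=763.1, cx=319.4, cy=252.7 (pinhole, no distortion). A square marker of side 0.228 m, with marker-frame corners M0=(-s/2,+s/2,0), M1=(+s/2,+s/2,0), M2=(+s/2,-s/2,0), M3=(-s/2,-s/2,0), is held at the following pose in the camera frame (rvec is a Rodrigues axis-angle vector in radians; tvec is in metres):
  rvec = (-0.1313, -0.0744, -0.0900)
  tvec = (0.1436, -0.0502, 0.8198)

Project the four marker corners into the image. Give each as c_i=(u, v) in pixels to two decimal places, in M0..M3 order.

Intrinsics K: fx=442.5, fy=763.1, cx=319.4, cy=252.7
Marker side s = 0.228 m; corners in marker frame (Z=0):
  M0 = (-0.1140, +0.1140, 0)
  M1 = (+0.1140, +0.1140, 0)
  M2 = (+0.1140, -0.1140, 0)
  M3 = (-0.1140, -0.1140, 0)
rvec = (-0.1313, -0.0744, -0.0900), |rvec| = θ = 0.17571 rad = 10.068°
Rodrigues: sinθ=0.17481, 1−cosθ=0.01540; R = I + sinθ·[k]× + (1−cosθ)·[k]×²:
    [+0.99320 +0.09441 -0.06812]
    [-0.08467 +0.98736 +0.13396]
    [+0.07991 -0.12729 +0.98864]
t = (0.1436, -0.0502, 0.8198) m
M0: Pc = R·M0+t = (+0.04114, +0.07201, +0.79618); u = 442.5·(+0.04114)/0.79618 + 319.4 = 342.2636, v = 763.1·(+0.07201)/0.79618 + 252.7 = 321.7193
M1: Pc = R·M1+t = (+0.26759, +0.05271, +0.81440); u = 442.5·(+0.26759)/0.81440 + 319.4 = 464.7924, v = 763.1·(+0.05271)/0.81440 + 252.7 = 302.0874
M2: Pc = R·M2+t = (+0.24606, -0.17241, +0.84342); u = 442.5·(+0.24606)/0.84342 + 319.4 = 448.4963, v = 763.1·(-0.17241)/0.84342 + 252.7 = 96.7078
M3: Pc = R·M3+t = (+0.01961, -0.15311, +0.82520); u = 442.5·(+0.01961)/0.82520 + 319.4 = 329.9169, v = 763.1·(-0.15311)/0.82520 + 252.7 = 111.1147

c0=(342.26, 321.72) c1=(464.79, 302.09) c2=(448.50, 96.71) c3=(329.92, 111.11)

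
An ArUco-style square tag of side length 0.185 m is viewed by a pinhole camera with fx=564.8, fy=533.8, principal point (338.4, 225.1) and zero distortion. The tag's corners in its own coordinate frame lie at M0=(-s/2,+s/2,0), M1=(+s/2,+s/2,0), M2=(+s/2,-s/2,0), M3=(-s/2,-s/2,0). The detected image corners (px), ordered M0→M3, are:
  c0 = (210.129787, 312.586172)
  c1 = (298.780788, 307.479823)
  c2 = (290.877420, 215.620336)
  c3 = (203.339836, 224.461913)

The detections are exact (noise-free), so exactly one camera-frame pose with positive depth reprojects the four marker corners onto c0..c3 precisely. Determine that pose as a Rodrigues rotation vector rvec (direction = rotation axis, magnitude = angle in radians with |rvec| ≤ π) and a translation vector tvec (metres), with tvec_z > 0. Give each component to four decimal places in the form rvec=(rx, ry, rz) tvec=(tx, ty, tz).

Intrinsics K: fx=564.8, fy=533.8, cx=338.4, cy=225.1
Marker side s = 0.185 m; corners in marker frame (Z=0):
  M0 = (-0.0925, +0.0925, 0)
  M1 = (+0.0925, +0.0925, 0)
  M2 = (+0.0925, -0.0925, 0)
  M3 = (-0.0925, -0.0925, 0)
Detected image corners:
  c0 = (210.129787, 312.586172) px
  c1 = (298.780788, 307.479823) px
  c2 = (290.877420, 215.620336) px
  c3 = (203.339836, 224.461913) px
Planar DLT: solve 8×8 A·h = b for H (H[2,2]=1):
  H  [+418.94872 +27.28724 +249.83553]
  H  [-98.21875 +473.16594 +264.90551]
  H  [-0.22818 -0.04929 +1.00000]
B = K⁻¹H; ‖b₁‖=0.911862, ‖b₂‖=0.911862; λ = 2/(‖b₁‖+‖b₂‖) = 1.096657, sign → tz>0 ⇒ λ=+1.096657
r₁ = λ·B[:,0] = (+0.96339,-0.09626,-0.25023); r₂ = λ·B[:,1] = (+0.08537,+0.99488,-0.05405)
r₃ = r₁×r₂ = (+0.25416,+0.03071,+0.96668); SVD([r₁ r₂ r₃]) → R = UVᵀ:
  R  [+0.96339 +0.08537 +0.25416]
  R  [-0.09626 +0.99488 +0.03071]
  R  [-0.25023 -0.05405 +0.96668]
t = (-0.17196, +0.08178, +1.09666) m
tr R = 2.924946; θ = arccos((tr R − 1)/2) = 0.274824 rad = 15.746°
axis k = ((R−Rᵀ)₃₂, (R−Rᵀ)₁₃, (R−Rᵀ)₂₁) / (2 sinθ) = (-0.156178, +0.929311, -0.334647)
rvec = θ·k = (-0.042921, +0.255397, -0.091969)

rvec=(-0.0429, 0.2554, -0.0920) tvec=(-0.1720, 0.0818, 1.0967)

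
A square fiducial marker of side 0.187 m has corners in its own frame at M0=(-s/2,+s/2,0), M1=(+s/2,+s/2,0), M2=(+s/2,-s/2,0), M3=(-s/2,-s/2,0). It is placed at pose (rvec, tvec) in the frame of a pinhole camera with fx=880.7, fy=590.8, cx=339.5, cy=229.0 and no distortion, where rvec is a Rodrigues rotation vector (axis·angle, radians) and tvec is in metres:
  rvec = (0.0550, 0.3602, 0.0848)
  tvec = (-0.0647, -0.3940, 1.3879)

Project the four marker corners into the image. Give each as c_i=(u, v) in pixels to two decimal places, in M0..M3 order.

Intrinsics K: fx=880.7, fy=590.8, cx=339.5, cy=229.0
Marker side s = 0.187 m; corners in marker frame (Z=0):
  M0 = (-0.0935, +0.0935, 0)
  M1 = (+0.0935, +0.0935, 0)
  M2 = (+0.0935, -0.0935, 0)
  M3 = (-0.0935, -0.0935, 0)
rvec = (0.0550, 0.3602, 0.0848), |rvec| = θ = 0.37411 rad = 21.435°
Rodrigues: sinθ=0.36545, 1−cosθ=0.06917; R = I + sinθ·[k]× + (1−cosθ)·[k]×²:
    [+0.93233 -0.07305 +0.35416]
    [+0.09263 +0.99495 -0.03863]
    [-0.34955 +0.06882 +0.93439]
t = (-0.0647, -0.3940, 1.3879) m
M0: Pc = R·M0+t = (-0.15870, -0.30963, +1.42702); u = 880.7·(-0.15870)/1.42702 + 339.5 = 241.5551, v = 590.8·(-0.30963)/1.42702 + 229.0 = 100.8089
M1: Pc = R·M1+t = (+0.01564, -0.29231, +1.36165); u = 880.7·(+0.01564)/1.36165 + 339.5 = 349.6176, v = 590.8·(-0.29231)/1.36165 + 229.0 = 102.1705
M2: Pc = R·M2+t = (+0.02930, -0.47837, +1.34878); u = 880.7·(+0.02930)/1.34878 + 339.5 = 358.6332, v = 590.8·(-0.47837)/1.34878 + 229.0 = 19.4632
M3: Pc = R·M3+t = (-0.14504, -0.49569, +1.41415); u = 880.7·(-0.14504)/1.41415 + 339.5 = 249.1705, v = 590.8·(-0.49569)/1.41415 + 229.0 = 21.9123

c0=(241.56, 100.81) c1=(349.62, 102.17) c2=(358.63, 19.46) c3=(249.17, 21.91)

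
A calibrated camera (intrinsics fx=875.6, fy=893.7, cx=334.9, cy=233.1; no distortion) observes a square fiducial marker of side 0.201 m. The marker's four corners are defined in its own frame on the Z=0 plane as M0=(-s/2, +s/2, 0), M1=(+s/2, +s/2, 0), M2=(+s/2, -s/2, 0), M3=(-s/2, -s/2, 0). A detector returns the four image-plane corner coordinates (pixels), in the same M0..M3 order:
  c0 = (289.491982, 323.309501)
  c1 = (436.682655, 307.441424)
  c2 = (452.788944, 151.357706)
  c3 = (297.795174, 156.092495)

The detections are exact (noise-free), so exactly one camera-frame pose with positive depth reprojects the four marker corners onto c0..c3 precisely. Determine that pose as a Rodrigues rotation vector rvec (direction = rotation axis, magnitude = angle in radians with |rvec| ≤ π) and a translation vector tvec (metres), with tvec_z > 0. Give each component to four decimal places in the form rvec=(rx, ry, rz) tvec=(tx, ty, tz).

Intrinsics K: fx=875.6, fy=893.7, cx=334.9, cy=233.1
Marker side s = 0.201 m; corners in marker frame (Z=0):
  M0 = (-0.1005, +0.1005, 0)
  M1 = (+0.1005, +0.1005, 0)
  M2 = (+0.1005, -0.1005, 0)
  M3 = (-0.1005, -0.1005, 0)
Detected image corners:
  c0 = (289.491982, 323.309501) px
  c1 = (436.682655, 307.441424) px
  c2 = (452.788944, 151.357706) px
  c3 = (297.795174, 156.092495) px
Planar DLT: solve 8×8 A·h = b for H (H[2,2]=1):
  H  [+884.37822 +44.19706 +371.75418]
  H  [+32.59766 +870.32849 +236.68735]
  H  [+0.36088 +0.28609 +1.00000]
B = K⁻¹H; ‖b₁‖=0.945481, ‖b₂‖=0.945481; λ = 2/(‖b₁‖+‖b₂‖) = 1.057662, sign → tz>0 ⇒ λ=+1.057662
r₁ = λ·B[:,0] = (+0.92228,-0.06098,+0.38169); r₂ = λ·B[:,1] = (-0.06235,+0.95108,+0.30259)
r₃ = r₁×r₂ = (-0.38147,-0.30286,+0.87336); SVD([r₁ r₂ r₃]) → R = UVᵀ:
  R  [+0.92228 -0.06235 -0.38147]
  R  [-0.06098 +0.95108 -0.30286]
  R  [+0.38169 +0.30259 +0.87336]
t = (+0.04452, +0.00425, +1.05766) m
tr R = 2.746715; θ = arccos((tr R − 1)/2) = 0.508743 rad = 29.149°
axis k = ((R−Rᵀ)₃₂, (R−Rᵀ)₁₃, (R−Rᵀ)₂₁) / (2 sinθ) = (+0.621511, -0.783404, +0.001406)
rvec = θ·k = (+0.316189, -0.398551, +0.000715)

rvec=(0.3162, -0.3986, 0.0007) tvec=(0.0445, 0.0042, 1.0577)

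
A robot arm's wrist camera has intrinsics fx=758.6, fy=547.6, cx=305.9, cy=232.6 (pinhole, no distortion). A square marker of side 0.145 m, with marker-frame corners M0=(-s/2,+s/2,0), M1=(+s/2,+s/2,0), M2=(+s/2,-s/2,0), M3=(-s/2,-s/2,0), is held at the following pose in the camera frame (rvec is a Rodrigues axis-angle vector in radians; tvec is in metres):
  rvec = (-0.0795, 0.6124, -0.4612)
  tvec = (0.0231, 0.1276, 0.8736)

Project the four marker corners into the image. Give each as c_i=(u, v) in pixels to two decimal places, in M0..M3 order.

c0=(305.41, 369.54) c1=(402.02, 339.91) c2=(347.67, 252.42) c3=(258.73, 288.43)

Intrinsics K: fx=758.6, fy=547.6, cx=305.9, cy=232.6
Marker side s = 0.145 m; corners in marker frame (Z=0):
  M0 = (-0.0725, +0.0725, 0)
  M1 = (+0.0725, +0.0725, 0)
  M2 = (+0.0725, -0.0725, 0)
  M3 = (-0.0725, -0.0725, 0)
rvec = (-0.0795, 0.6124, -0.4612), |rvec| = θ = 0.77075 rad = 44.161°
Rodrigues: sinθ=0.69668, 1−cosθ=0.28261; R = I + sinθ·[k]× + (1−cosθ)·[k]×²:
    [+0.72039 +0.39371 +0.57098]
    [-0.44004 +0.89580 -0.06251]
    [-0.53610 -0.20622 +0.81858]
t = (0.0231, 0.1276, 0.8736) m
M0: Pc = R·M0+t = (-0.00058, +0.22445, +0.89752); u = 758.6·(-0.00058)/0.89752 + 305.9 = 305.4061, v = 547.6·(+0.22445)/0.89752 + 232.6 = 369.5423
M1: Pc = R·M1+t = (+0.10387, +0.16064, +0.81978); u = 758.6·(+0.10387)/0.81978 + 305.9 = 402.0205, v = 547.6·(+0.16064)/0.81978 + 232.6 = 339.9068
M2: Pc = R·M2+t = (+0.04678, +0.03075, +0.84968); u = 758.6·(+0.04678)/0.84968 + 305.9 = 347.6692, v = 547.6·(+0.03075)/0.84968 + 232.6 = 252.4187
M3: Pc = R·M3+t = (-0.05767, +0.09456, +0.92742); u = 758.6·(-0.05767)/0.92742 + 305.9 = 258.7255, v = 547.6·(+0.09456)/0.92742 + 232.6 = 288.4317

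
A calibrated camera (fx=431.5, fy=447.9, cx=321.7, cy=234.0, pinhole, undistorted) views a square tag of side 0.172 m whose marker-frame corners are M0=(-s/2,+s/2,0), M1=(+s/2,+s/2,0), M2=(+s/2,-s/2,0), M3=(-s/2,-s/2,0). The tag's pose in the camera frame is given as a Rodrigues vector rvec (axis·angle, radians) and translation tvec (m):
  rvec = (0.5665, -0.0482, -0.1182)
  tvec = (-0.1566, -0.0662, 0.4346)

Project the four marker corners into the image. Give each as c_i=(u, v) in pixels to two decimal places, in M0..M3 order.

c0=(111.72, 249.45) c1=(265.46, 229.40) c2=(233.35, 62.70) c3=(42.69, 86.57)

Intrinsics K: fx=431.5, fy=447.9, cx=321.7, cy=234.0
Marker side s = 0.172 m; corners in marker frame (Z=0):
  M0 = (-0.0860, +0.0860, 0)
  M1 = (+0.0860, +0.0860, 0)
  M2 = (+0.0860, -0.0860, 0)
  M3 = (-0.0860, -0.0860, 0)
rvec = (0.5665, -0.0482, -0.1182), |rvec| = θ = 0.58070 rad = 33.272°
Rodrigues: sinθ=0.54861, 1−cosθ=0.16392; R = I + sinθ·[k]× + (1−cosθ)·[k]×²:
    [+0.99208 +0.09839 -0.07809]
    [-0.12494 +0.83721 -0.53242]
    [+0.01299 +0.53796 +0.84287]
t = (-0.1566, -0.0662, 0.4346) m
M0: Pc = R·M0+t = (-0.23346, +0.01654, +0.47975); u = 431.5·(-0.23346)/0.47975 + 321.7 = 111.7218, v = 447.9·(+0.01654)/0.47975 + 234.0 = 249.4464
M1: Pc = R·M1+t = (-0.06282, -0.00495, +0.48198); u = 431.5·(-0.06282)/0.48198 + 321.7 = 265.4603, v = 447.9·(-0.00495)/0.48198 + 234.0 = 229.4045
M2: Pc = R·M2+t = (-0.07974, -0.14894, +0.38945); u = 431.5·(-0.07974)/0.38945 + 321.7 = 233.3472, v = 447.9·(-0.14894)/0.38945 + 234.0 = 62.7021
M3: Pc = R·M3+t = (-0.25038, -0.12745, +0.38722); u = 431.5·(-0.25038)/0.38722 + 321.7 = 42.6861, v = 447.9·(-0.12745)/0.38722 + 234.0 = 86.5716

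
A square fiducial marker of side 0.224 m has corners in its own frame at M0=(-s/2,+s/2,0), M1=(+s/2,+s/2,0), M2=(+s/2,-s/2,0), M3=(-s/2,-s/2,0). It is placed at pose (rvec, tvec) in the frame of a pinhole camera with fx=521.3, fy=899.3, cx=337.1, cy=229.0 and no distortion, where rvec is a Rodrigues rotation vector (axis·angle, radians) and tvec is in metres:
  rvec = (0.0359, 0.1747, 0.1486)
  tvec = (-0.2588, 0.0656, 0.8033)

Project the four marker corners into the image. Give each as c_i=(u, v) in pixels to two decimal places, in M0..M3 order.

Intrinsics K: fx=521.3, fy=899.3, cx=337.1, cy=229.0
Marker side s = 0.224 m; corners in marker frame (Z=0):
  M0 = (-0.1120, +0.1120, 0)
  M1 = (+0.1120, +0.1120, 0)
  M2 = (+0.1120, -0.1120, 0)
  M3 = (-0.1120, -0.1120, 0)
rvec = (0.0359, 0.1747, 0.1486), |rvec| = θ = 0.23214 rad = 13.301°
Rodrigues: sinθ=0.23006, 1−cosθ=0.02682; R = I + sinθ·[k]× + (1−cosθ)·[k]×²:
    [+0.97382 -0.14415 +0.17579]
    [+0.15039 +0.98837 -0.02266]
    [-0.17048 +0.04850 +0.98417]
t = (-0.2588, 0.0656, 0.8033) m
M0: Pc = R·M0+t = (-0.38401, +0.15945, +0.82783); u = 521.3·(-0.38401)/0.82783 + 337.1 = 95.2793, v = 899.3·(+0.15945)/0.82783 + 229.0 = 402.2205
M1: Pc = R·M1+t = (-0.16588, +0.19314, +0.78964); u = 521.3·(-0.16588)/0.78964 + 337.1 = 227.5921, v = 899.3·(+0.19314)/0.78964 + 229.0 = 448.9635
M2: Pc = R·M2+t = (-0.13359, -0.02825, +0.77877); u = 521.3·(-0.13359)/0.77877 + 337.1 = 247.6781, v = 899.3·(-0.02825)/0.77877 + 229.0 = 196.3741
M3: Pc = R·M3+t = (-0.35172, -0.06194, +0.81696); u = 521.3·(-0.35172)/0.81696 + 337.1 = 112.6669, v = 899.3·(-0.06194)/0.81696 + 229.0 = 160.8164

c0=(95.28, 402.22) c1=(227.59, 448.96) c2=(247.68, 196.37) c3=(112.67, 160.82)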